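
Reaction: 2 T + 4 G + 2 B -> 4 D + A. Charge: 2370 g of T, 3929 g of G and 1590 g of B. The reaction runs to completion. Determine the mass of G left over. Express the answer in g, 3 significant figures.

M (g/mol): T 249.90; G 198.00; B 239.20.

n(T) = 2370 / 249.90 = 9.484 mol
n(G) = 3929 / 198.00 = 19.84 mol
n(B) = 1590 / 239.20 = 6.647 mol
n/ν → T: 4.742, G: 4.960, B: 3.324; B is limiting.
G consumed = (4/2) × 6.647 = 13.29 mol
G remaining = 19.84 − 13.29 = 6.550 mol
mass = 6.550 × 198.00 = 1297 g

1300 g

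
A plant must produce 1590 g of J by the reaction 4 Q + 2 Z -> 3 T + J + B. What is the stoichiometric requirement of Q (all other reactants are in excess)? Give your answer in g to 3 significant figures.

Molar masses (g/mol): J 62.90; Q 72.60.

n(J) = 1590 / 62.90 = 25.28 mol
n(Q) = (4/1) × 25.28 = 101.1 mol
mass = 101.1 × 72.60 = 7340 g

7340 g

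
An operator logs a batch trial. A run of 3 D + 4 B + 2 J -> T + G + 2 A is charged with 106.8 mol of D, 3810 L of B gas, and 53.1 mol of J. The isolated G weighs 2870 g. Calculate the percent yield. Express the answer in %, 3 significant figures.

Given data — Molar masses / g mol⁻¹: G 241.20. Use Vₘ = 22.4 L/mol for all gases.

n(D) = 106.8 mol
n(B) = 3810 / 22.4 = 170.1 mol
n(J) = 53.10 mol
n/ν for D = 106.8/3 = 35.60
n/ν for B = 170.1/4 = 42.53
n/ν for J = 53.10/2 = 26.55
Smallest n/ν is J → limiting reagent.
theoretical n(G) = (1/2) × 53.10 = 26.55 mol → 6404 g
% yield = 2870 / 6404 × 100 = 44.82 %

44.8 %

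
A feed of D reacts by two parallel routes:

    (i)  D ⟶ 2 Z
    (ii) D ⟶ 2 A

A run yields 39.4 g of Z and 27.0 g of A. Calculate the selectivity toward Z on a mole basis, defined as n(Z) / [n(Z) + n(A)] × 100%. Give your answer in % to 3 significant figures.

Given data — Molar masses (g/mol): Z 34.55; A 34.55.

n(Z) = 39.4 / 34.55 = 1.140 mol
n(A) = 27.0 / 34.55 = 0.7815 mol
selectivity = 1.140/(1.140+0.7815) × 100 = 59.33 %

59.3 %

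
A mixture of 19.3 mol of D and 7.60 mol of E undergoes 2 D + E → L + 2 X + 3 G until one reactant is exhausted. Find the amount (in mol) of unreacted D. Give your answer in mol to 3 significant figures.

n(D) = 19.30 mol
n(E) = 7.600 mol
n/ν for D = 19.30/2 = 9.650
n/ν for E = 7.600/1 = 7.600
Smallest n/ν is E → limiting reagent.
D consumed = (2/1) × 7.600 = 15.20 mol
D remaining = 19.30 − 15.20 = 4.100 mol

4.10 mol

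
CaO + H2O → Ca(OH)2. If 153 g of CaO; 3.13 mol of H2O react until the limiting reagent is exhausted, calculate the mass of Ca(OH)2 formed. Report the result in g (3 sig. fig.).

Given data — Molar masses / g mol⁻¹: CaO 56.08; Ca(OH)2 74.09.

n(CaO) = 153.0 / 56.08 = 2.728 mol
n(H2O) = 3.130 mol
n/ν for CaO = 2.728/1 = 2.728
n/ν for H2O = 3.130/1 = 3.130
Smallest n/ν is CaO → limiting reagent.
n(Ca(OH)2) = (1/1) × 2.728 = 2.728 mol
mass = 2.728 × 74.09 = 202.1 g

202 g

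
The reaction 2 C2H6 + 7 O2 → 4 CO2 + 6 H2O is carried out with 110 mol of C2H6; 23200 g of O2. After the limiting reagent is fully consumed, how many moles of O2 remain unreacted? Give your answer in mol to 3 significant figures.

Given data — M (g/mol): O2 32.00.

340 mol

n(C2H6) = 110.0 mol
n(O2) = 23200 / 32.00 = 725.0 mol
n/ν for C2H6 = 110.0/2 = 55.00
n/ν for O2 = 725.0/7 = 103.6
Smallest n/ν is C2H6 → limiting reagent.
O2 consumed = (7/2) × 110.0 = 385.0 mol
O2 remaining = 725.0 − 385.0 = 340.0 mol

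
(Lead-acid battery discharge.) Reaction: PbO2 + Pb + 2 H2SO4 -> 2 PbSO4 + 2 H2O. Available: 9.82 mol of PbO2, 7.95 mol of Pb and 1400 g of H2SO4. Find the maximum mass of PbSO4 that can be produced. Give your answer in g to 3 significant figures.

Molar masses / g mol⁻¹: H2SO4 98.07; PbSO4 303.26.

n(PbO2) = 9.820 mol
n(Pb) = 7.950 mol
n(H2SO4) = 1400 / 98.07 = 14.28 mol
n/ν for PbO2 = 9.820/1 = 9.820
n/ν for Pb = 7.950/1 = 7.950
n/ν for H2SO4 = 14.28/2 = 7.140
Smallest n/ν is H2SO4 → limiting reagent.
n(PbSO4) = (2/2) × 14.28 = 14.28 mol
mass = 14.28 × 303.26 = 4331 g

4330 g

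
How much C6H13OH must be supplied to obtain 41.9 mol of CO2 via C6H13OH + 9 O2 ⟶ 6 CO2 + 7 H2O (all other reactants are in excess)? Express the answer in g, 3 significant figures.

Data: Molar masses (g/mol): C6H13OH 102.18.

n(CO2) = 41.90 mol
n(C6H13OH) = (1/6) × 41.90 = 6.983 mol
mass = 6.983 × 102.18 = 713.5 g

714 g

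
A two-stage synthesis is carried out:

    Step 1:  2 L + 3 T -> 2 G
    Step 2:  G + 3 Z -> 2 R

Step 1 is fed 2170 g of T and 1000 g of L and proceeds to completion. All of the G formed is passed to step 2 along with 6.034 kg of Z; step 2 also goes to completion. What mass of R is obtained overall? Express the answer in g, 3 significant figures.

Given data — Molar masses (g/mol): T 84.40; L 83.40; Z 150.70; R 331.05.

7940 g

Step 1:
n(T) = 2170 / 84.40 = 25.71 mol
n(L) = 1000 / 83.40 = 11.99 mol
n/ν → T: 8.570, L: 5.995; L is limiting.
n(G) produced = (2/2) × 11.99 = 11.99 mol
Step 2:
n(G) available = 11.99 mol
n(Z) = 6.034×1000 / 150.70 = 40.04 mol
n/ν → G: 11.99, Z: 13.35; G is limiting.
n(R) = (2/1) × 11.99 = 23.98 mol
mass = 23.98 × 331.05 = 7939 g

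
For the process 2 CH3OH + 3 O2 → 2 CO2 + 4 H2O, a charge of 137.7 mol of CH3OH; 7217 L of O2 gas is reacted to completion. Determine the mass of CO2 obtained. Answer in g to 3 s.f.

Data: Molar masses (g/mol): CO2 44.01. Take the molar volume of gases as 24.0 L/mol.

n(CH3OH) = 137.7 mol
n(O2) = 7217 / 24.0 = 300.7 mol
n/ν for CH3OH = 137.7/2 = 68.85
n/ν for O2 = 300.7/3 = 100.2
Smallest n/ν is CH3OH → limiting reagent.
n(CO2) = (2/2) × 137.7 = 137.7 mol
mass = 137.7 × 44.01 = 6060 g

6060 g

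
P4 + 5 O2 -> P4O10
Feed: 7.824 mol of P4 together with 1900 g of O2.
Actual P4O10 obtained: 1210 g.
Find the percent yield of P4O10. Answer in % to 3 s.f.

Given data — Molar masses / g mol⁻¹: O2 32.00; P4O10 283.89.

n(P4) = 7.824 mol
n(O2) = 1900 / 32.00 = 59.38 mol
n/ν for P4 = 7.824/1 = 7.824
n/ν for O2 = 59.38/5 = 11.88
Smallest n/ν is P4 → limiting reagent.
theoretical n(P4O10) = (1/1) × 7.824 = 7.824 mol → 2221 g
% yield = 1210 / 2221 × 100 = 54.48 %

54.5 %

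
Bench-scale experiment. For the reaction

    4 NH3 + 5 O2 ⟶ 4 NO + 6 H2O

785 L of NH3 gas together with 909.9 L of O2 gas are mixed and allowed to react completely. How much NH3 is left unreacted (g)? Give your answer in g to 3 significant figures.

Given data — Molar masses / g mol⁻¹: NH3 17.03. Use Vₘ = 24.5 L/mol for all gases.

39.7 g

n(NH3) = 785.0 / 24.5 = 32.04 mol
n(O2) = 909.9 / 24.5 = 37.14 mol
n/ν → NH3: 8.010, O2: 7.428; O2 is limiting.
NH3 consumed = (4/5) × 37.14 = 29.71 mol
NH3 remaining = 32.04 − 29.71 = 2.330 mol
mass = 2.330 × 17.03 = 39.68 g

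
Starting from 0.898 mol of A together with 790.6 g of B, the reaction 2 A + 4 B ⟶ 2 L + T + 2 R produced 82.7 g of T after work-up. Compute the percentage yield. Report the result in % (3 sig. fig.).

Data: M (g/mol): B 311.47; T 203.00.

90.7 %

n(A) = 0.8980 mol
n(B) = 790.6 / 311.47 = 2.538 mol
n/ν for A = 0.8980/2 = 0.4490
n/ν for B = 2.538/4 = 0.6345
Smallest n/ν is A → limiting reagent.
theoretical n(T) = (1/2) × 0.8980 = 0.4490 mol → 91.15 g
% yield = 82.7 / 91.15 × 100 = 90.73 %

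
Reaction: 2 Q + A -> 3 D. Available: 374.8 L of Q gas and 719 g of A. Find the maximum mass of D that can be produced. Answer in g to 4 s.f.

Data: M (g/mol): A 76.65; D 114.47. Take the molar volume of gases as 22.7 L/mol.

n(Q) = 374.8 / 22.7 = 16.51 mol
n(A) = 719.0 / 76.65 = 9.380 mol
n/ν for Q = 16.51/2 = 8.255
n/ν for A = 9.380/1 = 9.380
Smallest n/ν is Q → limiting reagent.
n(D) = (3/2) × 16.51 = 24.77 mol
mass = 24.77 × 114.47 = 2835 g

2835 g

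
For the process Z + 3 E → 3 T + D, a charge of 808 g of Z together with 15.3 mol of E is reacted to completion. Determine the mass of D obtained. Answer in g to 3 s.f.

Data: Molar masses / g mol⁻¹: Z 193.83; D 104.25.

435 g

n(Z) = 808.0 / 193.83 = 4.169 mol
n(E) = 15.30 mol
n/ν → Z: 4.169, E: 5.100; Z is limiting.
n(D) = (1/1) × 4.169 = 4.169 mol
mass = 4.169 × 104.25 = 434.6 g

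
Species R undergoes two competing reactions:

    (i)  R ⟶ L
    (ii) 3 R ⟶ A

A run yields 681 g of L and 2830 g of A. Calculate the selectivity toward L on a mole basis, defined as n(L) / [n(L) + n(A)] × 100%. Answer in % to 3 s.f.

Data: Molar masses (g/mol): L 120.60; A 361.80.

41.9 %

n(L) = 681 / 120.60 = 5.647 mol
n(A) = 2830 / 361.80 = 7.822 mol
selectivity = 5.647/(5.647+7.822) × 100 = 41.93 %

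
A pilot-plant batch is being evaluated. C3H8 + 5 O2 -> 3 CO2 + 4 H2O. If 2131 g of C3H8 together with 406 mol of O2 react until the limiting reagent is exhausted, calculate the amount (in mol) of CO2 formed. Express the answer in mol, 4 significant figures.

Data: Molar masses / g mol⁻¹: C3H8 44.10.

145.0 mol

n(C3H8) = 2131 / 44.10 = 48.32 mol
n(O2) = 406.0 mol
n/ν for C3H8 = 48.32/1 = 48.32
n/ν for O2 = 406.0/5 = 81.20
Smallest n/ν is C3H8 → limiting reagent.
n(CO2) = (3/1) × 48.32 = 145.0 mol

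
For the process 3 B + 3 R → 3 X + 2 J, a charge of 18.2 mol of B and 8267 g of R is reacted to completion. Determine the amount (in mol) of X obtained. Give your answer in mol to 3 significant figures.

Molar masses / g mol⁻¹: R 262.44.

n(B) = 18.20 mol
n(R) = 8267 / 262.44 = 31.50 mol
n/ν for B = 18.20/3 = 6.067
n/ν for R = 31.50/3 = 10.50
Smallest n/ν is B → limiting reagent.
n(X) = (3/3) × 18.20 = 18.20 mol

18.2 mol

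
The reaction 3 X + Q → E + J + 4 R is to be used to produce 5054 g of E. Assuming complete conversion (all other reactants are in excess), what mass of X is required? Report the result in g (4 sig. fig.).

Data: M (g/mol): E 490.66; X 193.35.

n(E) = 5054 / 490.66 = 10.30 mol
n(X) = (3/1) × 10.30 = 30.90 mol
mass = 30.90 × 193.35 = 5975 g

5975 g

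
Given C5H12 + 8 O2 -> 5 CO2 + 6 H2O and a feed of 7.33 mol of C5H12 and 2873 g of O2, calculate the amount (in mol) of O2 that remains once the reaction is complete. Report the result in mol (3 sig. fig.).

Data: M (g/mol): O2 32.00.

n(C5H12) = 7.330 mol
n(O2) = 2873 / 32.00 = 89.78 mol
n/ν for C5H12 = 7.330/1 = 7.330
n/ν for O2 = 89.78/8 = 11.22
Smallest n/ν is C5H12 → limiting reagent.
O2 consumed = (8/1) × 7.330 = 58.64 mol
O2 remaining = 89.78 − 58.64 = 31.14 mol

31.1 mol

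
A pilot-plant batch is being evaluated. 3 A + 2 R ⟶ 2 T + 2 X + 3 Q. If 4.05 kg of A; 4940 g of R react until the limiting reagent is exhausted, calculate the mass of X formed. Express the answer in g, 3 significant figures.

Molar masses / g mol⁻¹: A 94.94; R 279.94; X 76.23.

n(A) = 4.050×1000 / 94.94 = 42.66 mol
n(R) = 4940 / 279.94 = 17.65 mol
n/ν → A: 14.22, R: 8.825; R is limiting.
n(X) = (2/2) × 17.65 = 17.65 mol
mass = 17.65 × 76.23 = 1345 g

1350 g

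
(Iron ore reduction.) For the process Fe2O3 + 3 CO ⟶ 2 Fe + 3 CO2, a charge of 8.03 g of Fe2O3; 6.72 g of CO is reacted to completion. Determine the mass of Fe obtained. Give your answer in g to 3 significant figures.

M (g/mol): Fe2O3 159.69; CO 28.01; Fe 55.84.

n(Fe2O3) = 8.030 / 159.69 = 0.05028 mol
n(CO) = 6.720 / 28.01 = 0.2399 mol
n/ν for Fe2O3 = 0.05028/1 = 0.05028
n/ν for CO = 0.2399/3 = 0.07997
Smallest n/ν is Fe2O3 → limiting reagent.
n(Fe) = (2/1) × 0.05028 = 0.1006 mol
mass = 0.1006 × 55.84 = 5.618 g

5.62 g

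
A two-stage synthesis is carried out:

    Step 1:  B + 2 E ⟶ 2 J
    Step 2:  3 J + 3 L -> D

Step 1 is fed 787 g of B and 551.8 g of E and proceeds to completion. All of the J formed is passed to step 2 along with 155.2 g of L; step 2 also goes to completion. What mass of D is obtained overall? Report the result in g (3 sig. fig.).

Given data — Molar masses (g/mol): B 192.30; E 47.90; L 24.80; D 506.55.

1060 g

Step 1:
n(B) = 787.0 / 192.30 = 4.093 mol
n(E) = 551.8 / 47.90 = 11.52 mol
n/ν for B = 4.093/1 = 4.093
n/ν for E = 11.52/2 = 5.760
Smallest n/ν is B → limiting reagent.
n(J) produced = (2/1) × 4.093 = 8.186 mol
Step 2:
n(J) available = 8.186 mol
n(L) = 155.2 / 24.80 = 6.258 mol
n/ν for J = 8.186/3 = 2.729
n/ν for L = 6.258/3 = 2.086
Smallest n/ν is L → limiting reagent.
n(D) = (1/3) × 6.258 = 2.086 mol
mass = 2.086 × 506.55 = 1057 g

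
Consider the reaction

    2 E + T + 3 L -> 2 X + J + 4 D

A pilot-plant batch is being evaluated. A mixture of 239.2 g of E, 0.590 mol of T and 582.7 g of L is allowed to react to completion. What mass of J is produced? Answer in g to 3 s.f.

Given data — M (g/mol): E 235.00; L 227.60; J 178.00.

90.6 g

n(E) = 239.2 / 235.00 = 1.018 mol
n(T) = 0.5900 mol
n(L) = 582.7 / 227.60 = 2.560 mol
n/ν for E = 1.018/2 = 0.5090
n/ν for T = 0.5900/1 = 0.5900
n/ν for L = 2.560/3 = 0.8533
Smallest n/ν is E → limiting reagent.
n(J) = (1/2) × 1.018 = 0.5090 mol
mass = 0.5090 × 178.00 = 90.60 g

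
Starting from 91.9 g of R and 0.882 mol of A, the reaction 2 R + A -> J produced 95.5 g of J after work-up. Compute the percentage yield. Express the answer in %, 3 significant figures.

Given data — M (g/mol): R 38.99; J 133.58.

n(R) = 91.90 / 38.99 = 2.357 mol
n(A) = 0.8820 mol
n/ν → R: 1.179, A: 0.8820; A is limiting.
theoretical n(J) = (1/1) × 0.8820 = 0.8820 mol → 117.8 g
% yield = 95.5 / 117.8 × 100 = 81.07 %

81.1 %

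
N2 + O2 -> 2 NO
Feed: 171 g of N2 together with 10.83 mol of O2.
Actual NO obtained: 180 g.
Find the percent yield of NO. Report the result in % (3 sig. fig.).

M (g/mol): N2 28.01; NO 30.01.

49.1 %

n(N2) = 171.0 / 28.01 = 6.105 mol
n(O2) = 10.83 mol
n/ν → N2: 6.105, O2: 10.83; N2 is limiting.
theoretical n(NO) = (2/1) × 6.105 = 12.21 mol → 366.4 g
% yield = 180 / 366.4 × 100 = 49.13 %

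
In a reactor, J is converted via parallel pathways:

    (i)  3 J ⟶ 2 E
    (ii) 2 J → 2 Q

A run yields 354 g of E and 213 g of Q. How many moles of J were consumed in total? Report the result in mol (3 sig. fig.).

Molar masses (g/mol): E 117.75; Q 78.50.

7.22 mol

n(E) = 354 / 117.75 = 3.006 mol
n(Q) = 213 / 78.50 = 2.713 mol
n(J) via (i) = (3/2)×3.006 = 4.509 mol
n(J) via (ii) = (2/2)×2.713 = 2.713 mol
total n(J) = 4.509 + 2.713 = 7.222 mol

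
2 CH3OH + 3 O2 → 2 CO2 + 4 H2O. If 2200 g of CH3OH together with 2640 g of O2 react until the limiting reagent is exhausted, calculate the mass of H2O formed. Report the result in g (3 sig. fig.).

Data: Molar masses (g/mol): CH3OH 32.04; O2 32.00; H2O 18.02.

1980 g

n(CH3OH) = 2200 / 32.04 = 68.66 mol
n(O2) = 2640 / 32.00 = 82.50 mol
n/ν for CH3OH = 68.66/2 = 34.33
n/ν for O2 = 82.50/3 = 27.50
Smallest n/ν is O2 → limiting reagent.
n(H2O) = (4/3) × 82.50 = 110.0 mol
mass = 110.0 × 18.02 = 1982 g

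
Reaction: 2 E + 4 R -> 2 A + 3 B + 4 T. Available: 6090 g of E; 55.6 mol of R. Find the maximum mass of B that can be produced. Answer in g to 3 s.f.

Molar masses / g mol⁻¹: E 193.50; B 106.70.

4450 g

n(E) = 6090 / 193.50 = 31.47 mol
n(R) = 55.60 mol
n/ν → E: 15.74, R: 13.90; R is limiting.
n(B) = (3/4) × 55.60 = 41.70 mol
mass = 41.70 × 106.70 = 4449 g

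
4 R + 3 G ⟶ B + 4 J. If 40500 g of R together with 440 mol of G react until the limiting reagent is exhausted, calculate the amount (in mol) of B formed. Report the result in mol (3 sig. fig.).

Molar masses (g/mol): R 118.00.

n(R) = 40500 / 118.00 = 343.2 mol
n(G) = 440.0 mol
n/ν for R = 343.2/4 = 85.80
n/ν for G = 440.0/3 = 146.7
Smallest n/ν is R → limiting reagent.
n(B) = (1/4) × 343.2 = 85.80 mol

85.8 mol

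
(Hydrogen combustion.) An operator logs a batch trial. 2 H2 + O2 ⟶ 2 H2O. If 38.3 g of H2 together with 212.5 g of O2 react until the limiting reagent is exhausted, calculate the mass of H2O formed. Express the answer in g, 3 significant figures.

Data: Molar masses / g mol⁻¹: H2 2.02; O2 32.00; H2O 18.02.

239 g

n(H2) = 38.30 / 2.02 = 18.96 mol
n(O2) = 212.5 / 32.00 = 6.641 mol
n/ν for H2 = 18.96/2 = 9.480
n/ν for O2 = 6.641/1 = 6.641
Smallest n/ν is O2 → limiting reagent.
n(H2O) = (2/1) × 6.641 = 13.28 mol
mass = 13.28 × 18.02 = 239.3 g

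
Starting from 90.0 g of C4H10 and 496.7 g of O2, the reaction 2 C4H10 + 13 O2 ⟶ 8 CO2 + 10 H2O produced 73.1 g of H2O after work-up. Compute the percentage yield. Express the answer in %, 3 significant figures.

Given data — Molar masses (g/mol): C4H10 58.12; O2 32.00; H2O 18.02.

52.4 %

n(C4H10) = 90.00 / 58.12 = 1.549 mol
n(O2) = 496.7 / 32.00 = 15.52 mol
n/ν → C4H10: 0.7745, O2: 1.194; C4H10 is limiting.
theoretical n(H2O) = (10/2) × 1.549 = 7.745 mol → 139.6 g
% yield = 73.1 / 139.6 × 100 = 52.36 %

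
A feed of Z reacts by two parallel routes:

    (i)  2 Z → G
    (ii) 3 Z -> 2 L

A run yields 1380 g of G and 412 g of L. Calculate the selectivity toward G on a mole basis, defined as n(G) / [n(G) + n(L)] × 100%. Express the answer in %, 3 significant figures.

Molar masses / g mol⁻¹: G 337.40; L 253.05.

n(G) = 1380 / 337.40 = 4.090 mol
n(L) = 412 / 253.05 = 1.628 mol
selectivity = 4.090/(4.090+1.628) × 100 = 71.53 %

71.5 %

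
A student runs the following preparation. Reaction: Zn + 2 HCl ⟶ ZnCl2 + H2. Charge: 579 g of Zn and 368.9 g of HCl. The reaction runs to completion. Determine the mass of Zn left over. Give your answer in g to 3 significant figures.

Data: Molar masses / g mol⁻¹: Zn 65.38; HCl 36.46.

n(Zn) = 579.0 / 65.38 = 8.856 mol
n(HCl) = 368.9 / 36.46 = 10.12 mol
n/ν for Zn = 8.856/1 = 8.856
n/ν for HCl = 10.12/2 = 5.060
Smallest n/ν is HCl → limiting reagent.
Zn consumed = (1/2) × 10.12 = 5.060 mol
Zn remaining = 8.856 − 5.060 = 3.796 mol
mass = 3.796 × 65.38 = 248.2 g

248 g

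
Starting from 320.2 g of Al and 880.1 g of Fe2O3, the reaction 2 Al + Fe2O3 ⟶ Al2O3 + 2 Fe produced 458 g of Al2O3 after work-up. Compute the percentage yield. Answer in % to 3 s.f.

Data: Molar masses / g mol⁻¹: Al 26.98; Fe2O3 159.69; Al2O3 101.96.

81.5 %

n(Al) = 320.2 / 26.98 = 11.87 mol
n(Fe2O3) = 880.1 / 159.69 = 5.511 mol
n/ν for Al = 11.87/2 = 5.935
n/ν for Fe2O3 = 5.511/1 = 5.511
Smallest n/ν is Fe2O3 → limiting reagent.
theoretical n(Al2O3) = (1/1) × 5.511 = 5.511 mol → 561.9 g
% yield = 458 / 561.9 × 100 = 81.51 %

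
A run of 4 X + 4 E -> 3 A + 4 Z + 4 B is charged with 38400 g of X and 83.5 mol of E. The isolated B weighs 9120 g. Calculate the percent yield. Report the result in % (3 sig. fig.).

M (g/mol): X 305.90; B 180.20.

n(X) = 38400 / 305.90 = 125.5 mol
n(E) = 83.50 mol
n/ν for X = 125.5/4 = 31.38
n/ν for E = 83.50/4 = 20.88
Smallest n/ν is E → limiting reagent.
theoretical n(B) = (4/4) × 83.50 = 83.50 mol → 15050 g
% yield = 9120 / 15050 × 100 = 60.60 %

60.6 %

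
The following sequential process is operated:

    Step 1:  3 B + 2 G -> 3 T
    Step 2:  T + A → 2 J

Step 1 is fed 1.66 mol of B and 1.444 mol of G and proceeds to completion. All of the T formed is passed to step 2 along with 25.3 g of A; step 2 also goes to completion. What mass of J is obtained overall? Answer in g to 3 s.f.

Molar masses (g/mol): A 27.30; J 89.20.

Step 1:
n(B) = 1.660 mol
n(G) = 1.444 mol
n/ν for B = 1.660/3 = 0.5533
n/ν for G = 1.444/2 = 0.7220
Smallest n/ν is B → limiting reagent.
n(T) produced = (3/3) × 1.660 = 1.660 mol
Step 2:
n(T) available = 1.660 mol
n(A) = 25.30 / 27.30 = 0.9267 mol
n/ν for T = 1.660/1 = 1.660
n/ν for A = 0.9267/1 = 0.9267
Smallest n/ν is A → limiting reagent.
n(J) = (2/1) × 0.9267 = 1.853 mol
mass = 1.853 × 89.20 = 165.3 g

165 g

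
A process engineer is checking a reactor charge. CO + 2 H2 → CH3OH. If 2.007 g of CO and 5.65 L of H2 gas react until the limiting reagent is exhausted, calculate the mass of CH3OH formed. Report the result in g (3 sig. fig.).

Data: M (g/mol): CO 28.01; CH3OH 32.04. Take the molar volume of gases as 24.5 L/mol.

2.30 g

n(CO) = 2.007 / 28.01 = 0.07165 mol
n(H2) = 5.650 / 24.5 = 0.2306 mol
n/ν for CO = 0.07165/1 = 0.07165
n/ν for H2 = 0.2306/2 = 0.1153
Smallest n/ν is CO → limiting reagent.
n(CH3OH) = (1/1) × 0.07165 = 0.07165 mol
mass = 0.07165 × 32.04 = 2.296 g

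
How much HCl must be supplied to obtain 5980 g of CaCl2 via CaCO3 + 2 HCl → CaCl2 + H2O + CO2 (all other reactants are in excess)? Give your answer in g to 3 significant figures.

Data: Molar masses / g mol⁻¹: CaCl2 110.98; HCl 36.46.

n(CaCl2) = 5980 / 110.98 = 53.88 mol
n(HCl) = (2/1) × 53.88 = 107.8 mol
mass = 107.8 × 36.46 = 3930 g

3930 g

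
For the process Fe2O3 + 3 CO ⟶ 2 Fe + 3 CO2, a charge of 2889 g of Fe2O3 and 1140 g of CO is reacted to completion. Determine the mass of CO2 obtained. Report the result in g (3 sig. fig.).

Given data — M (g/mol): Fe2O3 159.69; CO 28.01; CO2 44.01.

1790 g

n(Fe2O3) = 2889 / 159.69 = 18.09 mol
n(CO) = 1140 / 28.01 = 40.70 mol
n/ν for Fe2O3 = 18.09/1 = 18.09
n/ν for CO = 40.70/3 = 13.57
Smallest n/ν is CO → limiting reagent.
n(CO2) = (3/3) × 40.70 = 40.70 mol
mass = 40.70 × 44.01 = 1791 g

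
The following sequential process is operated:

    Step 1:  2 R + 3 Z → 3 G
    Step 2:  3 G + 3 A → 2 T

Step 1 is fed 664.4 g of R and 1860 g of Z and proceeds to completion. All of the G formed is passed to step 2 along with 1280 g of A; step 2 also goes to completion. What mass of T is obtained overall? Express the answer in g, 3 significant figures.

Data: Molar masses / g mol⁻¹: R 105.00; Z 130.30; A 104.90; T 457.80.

2900 g

Step 1:
n(R) = 664.4 / 105.00 = 6.328 mol
n(Z) = 1860 / 130.30 = 14.27 mol
n/ν for R = 6.328/2 = 3.164
n/ν for Z = 14.27/3 = 4.757
Smallest n/ν is R → limiting reagent.
n(G) produced = (3/2) × 6.328 = 9.492 mol
Step 2:
n(G) available = 9.492 mol
n(A) = 1280 / 104.90 = 12.20 mol
n/ν for G = 9.492/3 = 3.164
n/ν for A = 12.20/3 = 4.067
Smallest n/ν is G → limiting reagent.
n(T) = (2/3) × 9.492 = 6.328 mol
mass = 6.328 × 457.80 = 2897 g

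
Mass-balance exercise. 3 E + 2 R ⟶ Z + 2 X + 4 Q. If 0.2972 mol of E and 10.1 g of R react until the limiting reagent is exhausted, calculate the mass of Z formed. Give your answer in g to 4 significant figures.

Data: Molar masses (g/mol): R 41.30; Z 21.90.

n(E) = 0.2972 mol
n(R) = 10.10 / 41.30 = 0.2446 mol
n/ν for E = 0.2972/3 = 0.09907
n/ν for R = 0.2446/2 = 0.1223
Smallest n/ν is E → limiting reagent.
n(Z) = (1/3) × 0.2972 = 0.09907 mol
mass = 0.09907 × 21.90 = 2.170 g

2.170 g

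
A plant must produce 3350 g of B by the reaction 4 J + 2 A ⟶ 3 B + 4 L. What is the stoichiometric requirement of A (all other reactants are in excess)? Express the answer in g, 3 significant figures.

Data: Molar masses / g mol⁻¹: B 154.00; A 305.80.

4430 g

n(B) = 3350 / 154.00 = 21.75 mol
n(A) = (2/3) × 21.75 = 14.50 mol
mass = 14.50 × 305.80 = 4434 g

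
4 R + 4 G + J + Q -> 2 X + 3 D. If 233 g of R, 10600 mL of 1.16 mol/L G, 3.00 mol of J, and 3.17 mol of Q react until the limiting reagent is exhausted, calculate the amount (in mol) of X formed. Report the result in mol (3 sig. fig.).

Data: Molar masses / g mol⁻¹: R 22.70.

5.13 mol

n(R) = 233.0 / 22.70 = 10.26 mol
n(G) = 1.16 × 10600/1000 = 12.30 mol
n(J) = 3.000 mol
n(Q) = 3.170 mol
n/ν for R = 10.26/4 = 2.565
n/ν for G = 12.30/4 = 3.075
n/ν for J = 3.000/1 = 3.000
n/ν for Q = 3.170/1 = 3.170
Smallest n/ν is R → limiting reagent.
n(X) = (2/4) × 10.26 = 5.130 mol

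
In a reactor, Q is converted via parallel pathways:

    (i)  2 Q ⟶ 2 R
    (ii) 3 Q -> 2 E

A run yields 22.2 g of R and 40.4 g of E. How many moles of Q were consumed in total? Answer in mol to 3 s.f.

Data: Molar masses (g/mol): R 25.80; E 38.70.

n(R) = 22.2 / 25.80 = 0.8605 mol
n(E) = 40.4 / 38.70 = 1.044 mol
n(Q) via (i) = (2/2)×0.8605 = 0.8605 mol
n(Q) via (ii) = (3/2)×1.044 = 1.566 mol
total n(Q) = 0.8605 + 1.566 = 2.427 mol

2.43 mol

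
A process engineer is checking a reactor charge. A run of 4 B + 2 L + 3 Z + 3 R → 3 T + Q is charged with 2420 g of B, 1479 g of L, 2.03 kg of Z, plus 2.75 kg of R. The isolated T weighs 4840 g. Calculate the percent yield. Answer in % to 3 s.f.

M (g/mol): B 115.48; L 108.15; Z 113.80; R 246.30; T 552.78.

n(B) = 2420 / 115.48 = 20.96 mol
n(L) = 1479 / 108.15 = 13.68 mol
n(Z) = 2.030×1000 / 113.80 = 17.84 mol
n(R) = 2.750×1000 / 246.30 = 11.17 mol
n/ν for B = 20.96/4 = 5.240
n/ν for L = 13.68/2 = 6.840
n/ν for Z = 17.84/3 = 5.947
n/ν for R = 11.17/3 = 3.723
Smallest n/ν is R → limiting reagent.
theoretical n(T) = (3/3) × 11.17 = 11.17 mol → 6175 g
% yield = 4840 / 6175 × 100 = 78.38 %

78.4 %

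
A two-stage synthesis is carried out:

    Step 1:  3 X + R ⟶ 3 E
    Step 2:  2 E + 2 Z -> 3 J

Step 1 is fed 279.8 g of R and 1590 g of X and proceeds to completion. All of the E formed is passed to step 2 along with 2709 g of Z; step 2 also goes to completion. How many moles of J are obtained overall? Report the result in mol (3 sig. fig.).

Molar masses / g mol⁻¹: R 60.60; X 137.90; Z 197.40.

Step 1:
n(R) = 279.8 / 60.60 = 4.617 mol
n(X) = 1590 / 137.90 = 11.53 mol
n/ν for R = 4.617/1 = 4.617
n/ν for X = 11.53/3 = 3.843
Smallest n/ν is X → limiting reagent.
n(E) produced = (3/3) × 11.53 = 11.53 mol
Step 2:
n(E) available = 11.53 mol
n(Z) = 2709 / 197.40 = 13.72 mol
n/ν for E = 11.53/2 = 5.765
n/ν for Z = 13.72/2 = 6.860
Smallest n/ν is E → limiting reagent.
n(J) = (3/2) × 11.53 = 17.30 mol

17.3 mol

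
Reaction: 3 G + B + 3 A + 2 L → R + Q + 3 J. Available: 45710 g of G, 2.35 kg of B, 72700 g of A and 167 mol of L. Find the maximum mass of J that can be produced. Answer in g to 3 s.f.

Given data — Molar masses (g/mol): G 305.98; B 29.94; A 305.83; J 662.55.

99000 g

n(G) = 45710 / 305.98 = 149.4 mol
n(B) = 2.350×1000 / 29.94 = 78.49 mol
n(A) = 72700 / 305.83 = 237.7 mol
n(L) = 167.0 mol
n/ν for G = 149.4/3 = 49.80
n/ν for B = 78.49/1 = 78.49
n/ν for A = 237.7/3 = 79.23
n/ν for L = 167.0/2 = 83.50
Smallest n/ν is G → limiting reagent.
n(J) = (3/3) × 149.4 = 149.4 mol
mass = 149.4 × 662.55 = 98980 g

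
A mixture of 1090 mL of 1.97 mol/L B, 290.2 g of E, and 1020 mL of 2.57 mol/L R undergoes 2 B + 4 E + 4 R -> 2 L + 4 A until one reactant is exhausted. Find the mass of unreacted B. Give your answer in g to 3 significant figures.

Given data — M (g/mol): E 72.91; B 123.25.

103 g

n(B) = 1.97 × 1090/1000 = 2.147 mol
n(E) = 290.2 / 72.91 = 3.980 mol
n(R) = 2.57 × 1020/1000 = 2.621 mol
n/ν for B = 2.147/2 = 1.074
n/ν for E = 3.980/4 = 0.9950
n/ν for R = 2.621/4 = 0.6553
Smallest n/ν is R → limiting reagent.
B consumed = (2/4) × 2.621 = 1.311 mol
B remaining = 2.147 − 1.311 = 0.8360 mol
mass = 0.8360 × 123.25 = 103.0 g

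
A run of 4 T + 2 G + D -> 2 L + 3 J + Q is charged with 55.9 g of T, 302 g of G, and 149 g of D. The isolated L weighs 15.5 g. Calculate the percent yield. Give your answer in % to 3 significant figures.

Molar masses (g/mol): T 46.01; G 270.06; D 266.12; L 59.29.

n(T) = 55.90 / 46.01 = 1.215 mol
n(G) = 302.0 / 270.06 = 1.118 mol
n(D) = 149.0 / 266.12 = 0.5599 mol
n/ν for T = 1.215/4 = 0.3038
n/ν for G = 1.118/2 = 0.5590
n/ν for D = 0.5599/1 = 0.5599
Smallest n/ν is T → limiting reagent.
theoretical n(L) = (2/4) × 1.215 = 0.6075 mol → 36.02 g
% yield = 15.5 / 36.02 × 100 = 43.03 %

43.0 %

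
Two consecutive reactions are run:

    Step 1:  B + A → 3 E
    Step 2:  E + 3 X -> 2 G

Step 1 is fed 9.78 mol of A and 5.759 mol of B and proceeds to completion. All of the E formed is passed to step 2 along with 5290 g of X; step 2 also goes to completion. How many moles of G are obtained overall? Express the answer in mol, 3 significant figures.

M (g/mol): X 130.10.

27.1 mol

Step 1:
n(A) = 9.780 mol
n(B) = 5.759 mol
n/ν for A = 9.780/1 = 9.780
n/ν for B = 5.759/1 = 5.759
Smallest n/ν is B → limiting reagent.
n(E) produced = (3/1) × 5.759 = 17.28 mol
Step 2:
n(E) available = 17.28 mol
n(X) = 5290 / 130.10 = 40.66 mol
n/ν for E = 17.28/1 = 17.28
n/ν for X = 40.66/3 = 13.55
Smallest n/ν is X → limiting reagent.
n(G) = (2/3) × 40.66 = 27.11 mol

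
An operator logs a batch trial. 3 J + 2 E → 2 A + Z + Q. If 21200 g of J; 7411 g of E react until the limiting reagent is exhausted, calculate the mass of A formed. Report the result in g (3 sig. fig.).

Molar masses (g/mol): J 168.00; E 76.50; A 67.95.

n(J) = 21200 / 168.00 = 126.2 mol
n(E) = 7411 / 76.50 = 96.88 mol
n/ν for J = 126.2/3 = 42.07
n/ν for E = 96.88/2 = 48.44
Smallest n/ν is J → limiting reagent.
n(A) = (2/3) × 126.2 = 84.13 mol
mass = 84.13 × 67.95 = 5717 g

5720 g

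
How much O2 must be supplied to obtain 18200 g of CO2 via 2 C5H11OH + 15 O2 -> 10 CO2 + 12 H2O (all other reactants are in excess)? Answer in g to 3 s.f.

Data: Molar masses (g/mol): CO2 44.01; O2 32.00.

19900 g

n(CO2) = 18200 / 44.01 = 413.5 mol
n(O2) = (15/10) × 413.5 = 620.3 mol
mass = 620.3 × 32.00 = 19850 g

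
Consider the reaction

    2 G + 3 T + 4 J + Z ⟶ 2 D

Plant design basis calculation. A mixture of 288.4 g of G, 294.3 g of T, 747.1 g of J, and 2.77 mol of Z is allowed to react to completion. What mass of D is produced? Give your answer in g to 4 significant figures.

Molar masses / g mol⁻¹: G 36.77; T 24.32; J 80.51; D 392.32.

1820 g

n(G) = 288.4 / 36.77 = 7.843 mol
n(T) = 294.3 / 24.32 = 12.10 mol
n(J) = 747.1 / 80.51 = 9.280 mol
n(Z) = 2.770 mol
n/ν for G = 7.843/2 = 3.922
n/ν for T = 12.10/3 = 4.033
n/ν for J = 9.280/4 = 2.320
n/ν for Z = 2.770/1 = 2.770
Smallest n/ν is J → limiting reagent.
n(D) = (2/4) × 9.280 = 4.640 mol
mass = 4.640 × 392.32 = 1820 g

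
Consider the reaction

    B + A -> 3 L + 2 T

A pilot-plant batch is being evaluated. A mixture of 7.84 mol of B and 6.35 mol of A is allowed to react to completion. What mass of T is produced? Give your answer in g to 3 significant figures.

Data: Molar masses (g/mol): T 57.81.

n(B) = 7.840 mol
n(A) = 6.350 mol
n/ν → B: 7.840, A: 6.350; A is limiting.
n(T) = (2/1) × 6.350 = 12.70 mol
mass = 12.70 × 57.81 = 734.2 g

734 g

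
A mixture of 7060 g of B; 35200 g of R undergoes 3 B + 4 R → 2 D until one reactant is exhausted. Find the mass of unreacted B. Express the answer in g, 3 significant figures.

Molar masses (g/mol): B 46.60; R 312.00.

3120 g

n(B) = 7060 / 46.60 = 151.5 mol
n(R) = 35200 / 312.00 = 112.8 mol
n/ν → B: 50.50, R: 28.20; R is limiting.
B consumed = (3/4) × 112.8 = 84.60 mol
B remaining = 151.5 − 84.60 = 66.90 mol
mass = 66.90 × 46.60 = 3118 g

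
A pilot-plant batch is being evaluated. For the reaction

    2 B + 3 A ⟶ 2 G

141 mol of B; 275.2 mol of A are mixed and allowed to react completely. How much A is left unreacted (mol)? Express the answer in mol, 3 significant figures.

n(B) = 141.0 mol
n(A) = 275.2 mol
n/ν for B = 141.0/2 = 70.50
n/ν for A = 275.2/3 = 91.73
Smallest n/ν is B → limiting reagent.
A consumed = (3/2) × 141.0 = 211.5 mol
A remaining = 275.2 − 211.5 = 63.70 mol

63.7 mol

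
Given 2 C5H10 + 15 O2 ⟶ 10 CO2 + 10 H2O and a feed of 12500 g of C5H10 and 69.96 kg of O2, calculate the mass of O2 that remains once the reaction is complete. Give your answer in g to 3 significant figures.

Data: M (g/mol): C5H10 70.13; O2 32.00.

n(C5H10) = 12500 / 70.13 = 178.2 mol
n(O2) = 69.96×1000 / 32.00 = 2186 mol
n/ν → C5H10: 89.10, O2: 145.7; C5H10 is limiting.
O2 consumed = (15/2) × 178.2 = 1337 mol
O2 remaining = 2186 − 1337 = 849.0 mol
mass = 849.0 × 32.00 = 27170 g

27200 g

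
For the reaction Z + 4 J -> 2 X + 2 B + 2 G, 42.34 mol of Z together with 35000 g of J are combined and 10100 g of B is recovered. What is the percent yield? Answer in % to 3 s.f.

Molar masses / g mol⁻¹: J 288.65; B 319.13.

52.2 %

n(Z) = 42.34 mol
n(J) = 35000 / 288.65 = 121.3 mol
n/ν for Z = 42.34/1 = 42.34
n/ν for J = 121.3/4 = 30.33
Smallest n/ν is J → limiting reagent.
theoretical n(B) = (2/4) × 121.3 = 60.65 mol → 19360 g
% yield = 10100 / 19360 × 100 = 52.17 %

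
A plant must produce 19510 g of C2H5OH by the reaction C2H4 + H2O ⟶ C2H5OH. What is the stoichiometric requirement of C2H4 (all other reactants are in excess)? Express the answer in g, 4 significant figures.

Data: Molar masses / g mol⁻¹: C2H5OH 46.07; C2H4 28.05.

n(C2H5OH) = 19510 / 46.07 = 423.5 mol
n(C2H4) = (1/1) × 423.5 = 423.5 mol
mass = 423.5 × 28.05 = 11880 g

11880 g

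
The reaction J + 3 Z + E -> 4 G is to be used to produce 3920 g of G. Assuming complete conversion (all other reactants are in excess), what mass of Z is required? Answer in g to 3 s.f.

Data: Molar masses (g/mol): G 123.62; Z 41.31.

982 g

n(G) = 3920 / 123.62 = 31.71 mol
n(Z) = (3/4) × 31.71 = 23.78 mol
mass = 23.78 × 41.31 = 982.4 g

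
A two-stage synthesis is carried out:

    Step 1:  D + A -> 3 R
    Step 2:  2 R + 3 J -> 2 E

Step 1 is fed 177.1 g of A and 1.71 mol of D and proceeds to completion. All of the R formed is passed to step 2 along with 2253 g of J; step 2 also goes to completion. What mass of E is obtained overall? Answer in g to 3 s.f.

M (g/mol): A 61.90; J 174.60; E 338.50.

Step 1:
n(A) = 177.1 / 61.90 = 2.861 mol
n(D) = 1.710 mol
n/ν for A = 2.861/1 = 2.861
n/ν for D = 1.710/1 = 1.710
Smallest n/ν is D → limiting reagent.
n(R) produced = (3/1) × 1.710 = 5.130 mol
Step 2:
n(R) available = 5.130 mol
n(J) = 2253 / 174.60 = 12.90 mol
n/ν for R = 5.130/2 = 2.565
n/ν for J = 12.90/3 = 4.300
Smallest n/ν is R → limiting reagent.
n(E) = (2/2) × 5.130 = 5.130 mol
mass = 5.130 × 338.50 = 1737 g

1740 g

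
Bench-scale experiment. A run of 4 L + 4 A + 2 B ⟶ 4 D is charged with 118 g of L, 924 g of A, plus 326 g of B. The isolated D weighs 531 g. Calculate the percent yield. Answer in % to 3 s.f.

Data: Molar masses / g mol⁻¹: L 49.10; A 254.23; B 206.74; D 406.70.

n(L) = 118.0 / 49.10 = 2.403 mol
n(A) = 924.0 / 254.23 = 3.635 mol
n(B) = 326.0 / 206.74 = 1.577 mol
n/ν for L = 2.403/4 = 0.6008
n/ν for A = 3.635/4 = 0.9088
n/ν for B = 1.577/2 = 0.7885
Smallest n/ν is L → limiting reagent.
theoretical n(D) = (4/4) × 2.403 = 2.403 mol → 977.3 g
% yield = 531 / 977.3 × 100 = 54.33 %

54.3 %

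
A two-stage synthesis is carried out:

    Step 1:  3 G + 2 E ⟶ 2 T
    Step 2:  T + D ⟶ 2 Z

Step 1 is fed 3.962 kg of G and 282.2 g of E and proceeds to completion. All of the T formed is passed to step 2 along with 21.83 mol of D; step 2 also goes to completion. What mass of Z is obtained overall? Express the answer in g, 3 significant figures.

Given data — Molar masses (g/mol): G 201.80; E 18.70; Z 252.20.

Step 1:
n(G) = 3.962×1000 / 201.80 = 19.63 mol
n(E) = 282.2 / 18.70 = 15.09 mol
n/ν for G = 19.63/3 = 6.543
n/ν for E = 15.09/2 = 7.545
Smallest n/ν is G → limiting reagent.
n(T) produced = (2/3) × 19.63 = 13.09 mol
Step 2:
n(T) available = 13.09 mol
n(D) = 21.83 mol
n/ν for T = 13.09/1 = 13.09
n/ν for D = 21.83/1 = 21.83
Smallest n/ν is T → limiting reagent.
n(Z) = (2/1) × 13.09 = 26.18 mol
mass = 26.18 × 252.20 = 6603 g

6600 g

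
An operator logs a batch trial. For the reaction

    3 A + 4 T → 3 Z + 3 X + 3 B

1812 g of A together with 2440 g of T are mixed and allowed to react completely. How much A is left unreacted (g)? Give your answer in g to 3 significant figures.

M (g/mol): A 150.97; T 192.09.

n(A) = 1812 / 150.97 = 12.00 mol
n(T) = 2440 / 192.09 = 12.70 mol
n/ν for A = 12.00/3 = 4.000
n/ν for T = 12.70/4 = 3.175
Smallest n/ν is T → limiting reagent.
A consumed = (3/4) × 12.70 = 9.525 mol
A remaining = 12.00 − 9.525 = 2.475 mol
mass = 2.475 × 150.97 = 373.7 g

374 g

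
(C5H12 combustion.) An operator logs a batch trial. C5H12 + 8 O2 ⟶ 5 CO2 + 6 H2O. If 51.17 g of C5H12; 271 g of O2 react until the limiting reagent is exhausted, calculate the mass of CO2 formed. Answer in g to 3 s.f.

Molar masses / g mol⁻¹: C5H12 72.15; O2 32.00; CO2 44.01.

n(C5H12) = 51.17 / 72.15 = 0.7092 mol
n(O2) = 271.0 / 32.00 = 8.469 mol
n/ν → C5H12: 0.7092, O2: 1.059; C5H12 is limiting.
n(CO2) = (5/1) × 0.7092 = 3.546 mol
mass = 3.546 × 44.01 = 156.1 g

156 g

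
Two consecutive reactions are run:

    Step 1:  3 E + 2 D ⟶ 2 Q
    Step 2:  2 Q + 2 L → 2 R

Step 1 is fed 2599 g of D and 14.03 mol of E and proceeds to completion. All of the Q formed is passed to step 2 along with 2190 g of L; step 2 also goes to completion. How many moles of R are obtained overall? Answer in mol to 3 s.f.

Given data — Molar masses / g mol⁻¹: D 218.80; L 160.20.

9.35 mol

Step 1:
n(D) = 2599 / 218.80 = 11.88 mol
n(E) = 14.03 mol
n/ν for D = 11.88/2 = 5.940
n/ν for E = 14.03/3 = 4.677
Smallest n/ν is E → limiting reagent.
n(Q) produced = (2/3) × 14.03 = 9.353 mol
Step 2:
n(Q) available = 9.353 mol
n(L) = 2190 / 160.20 = 13.67 mol
n/ν for Q = 9.353/2 = 4.677
n/ν for L = 13.67/2 = 6.835
Smallest n/ν is Q → limiting reagent.
n(R) = (2/2) × 9.353 = 9.353 mol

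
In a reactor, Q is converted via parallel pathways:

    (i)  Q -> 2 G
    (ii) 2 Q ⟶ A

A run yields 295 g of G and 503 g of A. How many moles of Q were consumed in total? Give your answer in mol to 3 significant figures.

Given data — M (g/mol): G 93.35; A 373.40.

n(G) = 295 / 93.35 = 3.160 mol
n(A) = 503 / 373.40 = 1.347 mol
n(Q) via (i) = (1/2)×3.160 = 1.580 mol
n(Q) via (ii) = (2/1)×1.347 = 2.694 mol
total n(Q) = 1.580 + 2.694 = 4.274 mol

4.27 mol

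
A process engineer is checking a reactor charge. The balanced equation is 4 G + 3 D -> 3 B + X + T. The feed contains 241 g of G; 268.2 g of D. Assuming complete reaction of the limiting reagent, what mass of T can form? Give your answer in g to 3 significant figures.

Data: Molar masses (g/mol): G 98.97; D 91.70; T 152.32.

n(G) = 241.0 / 98.97 = 2.435 mol
n(D) = 268.2 / 91.70 = 2.925 mol
n/ν for G = 2.435/4 = 0.6088
n/ν for D = 2.925/3 = 0.9750
Smallest n/ν is G → limiting reagent.
n(T) = (1/4) × 2.435 = 0.6088 mol
mass = 0.6088 × 152.32 = 92.73 g

92.7 g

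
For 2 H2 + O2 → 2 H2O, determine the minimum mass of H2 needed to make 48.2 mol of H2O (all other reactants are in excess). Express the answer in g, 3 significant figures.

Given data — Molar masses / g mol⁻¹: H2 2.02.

97.4 g

n(H2O) = 48.20 mol
n(H2) = (2/2) × 48.20 = 48.20 mol
mass = 48.20 × 2.02 = 97.36 g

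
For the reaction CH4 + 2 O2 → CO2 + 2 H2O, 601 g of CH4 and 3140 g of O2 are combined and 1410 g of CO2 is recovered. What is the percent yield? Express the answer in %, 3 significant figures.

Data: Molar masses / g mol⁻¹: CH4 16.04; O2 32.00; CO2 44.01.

n(CH4) = 601.0 / 16.04 = 37.47 mol
n(O2) = 3140 / 32.00 = 98.13 mol
n/ν for CH4 = 37.47/1 = 37.47
n/ν for O2 = 98.13/2 = 49.07
Smallest n/ν is CH4 → limiting reagent.
theoretical n(CO2) = (1/1) × 37.47 = 37.47 mol → 1649 g
% yield = 1410 / 1649 × 100 = 85.51 %

85.5 %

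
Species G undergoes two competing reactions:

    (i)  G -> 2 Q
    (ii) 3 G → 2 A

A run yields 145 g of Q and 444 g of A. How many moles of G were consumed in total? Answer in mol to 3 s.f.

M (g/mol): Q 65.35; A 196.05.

4.51 mol

n(Q) = 145 / 65.35 = 2.219 mol
n(A) = 444 / 196.05 = 2.265 mol
n(G) via (i) = (1/2)×2.219 = 1.110 mol
n(G) via (ii) = (3/2)×2.265 = 3.398 mol
total n(G) = 1.110 + 3.398 = 4.508 mol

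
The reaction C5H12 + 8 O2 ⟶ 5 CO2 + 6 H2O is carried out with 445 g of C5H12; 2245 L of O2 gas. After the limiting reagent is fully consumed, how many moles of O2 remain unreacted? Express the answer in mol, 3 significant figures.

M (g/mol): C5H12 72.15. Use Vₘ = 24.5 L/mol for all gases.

42.3 mol

n(C5H12) = 445.0 / 72.15 = 6.168 mol
n(O2) = 2245 / 24.5 = 91.63 mol
n/ν for C5H12 = 6.168/1 = 6.168
n/ν for O2 = 91.63/8 = 11.45
Smallest n/ν is C5H12 → limiting reagent.
O2 consumed = (8/1) × 6.168 = 49.34 mol
O2 remaining = 91.63 − 49.34 = 42.29 mol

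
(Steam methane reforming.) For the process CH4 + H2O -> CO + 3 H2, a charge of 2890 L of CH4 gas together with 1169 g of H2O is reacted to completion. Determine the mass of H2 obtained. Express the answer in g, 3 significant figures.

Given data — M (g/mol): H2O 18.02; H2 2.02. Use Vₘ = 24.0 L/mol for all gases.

n(CH4) = 2890 / 24.0 = 120.4 mol
n(H2O) = 1169 / 18.02 = 64.87 mol
n/ν → CH4: 120.4, H2O: 64.87; H2O is limiting.
n(H2) = (3/1) × 64.87 = 194.6 mol
mass = 194.6 × 2.02 = 393.1 g

393 g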